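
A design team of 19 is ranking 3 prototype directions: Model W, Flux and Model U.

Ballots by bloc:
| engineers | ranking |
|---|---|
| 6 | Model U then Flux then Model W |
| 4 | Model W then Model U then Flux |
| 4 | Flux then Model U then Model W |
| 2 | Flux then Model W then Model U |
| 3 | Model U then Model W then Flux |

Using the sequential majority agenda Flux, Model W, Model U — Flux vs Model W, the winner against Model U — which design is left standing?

Round 1: Flux vs Model W — 12–7, Flux advances.
Round 2: Flux vs Model U — 6–13, Model U advances.
Model U survives the agenda.

Model U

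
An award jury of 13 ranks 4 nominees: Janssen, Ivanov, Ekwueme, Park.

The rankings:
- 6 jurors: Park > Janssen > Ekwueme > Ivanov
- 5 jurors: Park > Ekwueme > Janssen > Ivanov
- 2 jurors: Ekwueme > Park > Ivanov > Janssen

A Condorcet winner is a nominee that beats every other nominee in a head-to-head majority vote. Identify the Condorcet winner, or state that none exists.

Park

Pairwise majorities:
Janssen vs Ivanov: Janssen is ranked higher on 6+5 = 11 ballots, Ivanov on 2. Janssen wins 11–2.
Janssen vs Ekwueme: Janssen preferred on 6 ballots; Ekwueme wins 7–6.
Janssen vs Park: 0 to 13, Park.
Ivanov vs Ekwueme: 0 for Ivanov, 13 for Ekwueme — Ekwueme by 13–0.
Ivanov vs Park: 0 for Ivanov, 13 for Park — Park by 13–0.
Ekwueme vs Park: 2 to 11, Park.
Park wins every pairwise contest, so Park is the Condorcet winner.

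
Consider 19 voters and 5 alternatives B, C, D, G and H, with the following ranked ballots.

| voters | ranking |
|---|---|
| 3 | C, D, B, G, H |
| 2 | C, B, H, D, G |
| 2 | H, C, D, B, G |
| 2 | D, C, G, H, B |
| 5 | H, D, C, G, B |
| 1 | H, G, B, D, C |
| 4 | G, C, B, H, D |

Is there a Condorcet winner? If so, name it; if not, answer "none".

C

Pairwise majorities:
B vs C: B preferred on 1 ballot; C wins 18–1.
B vs D: 2+1+4 = 7 for B, 12 for D — D by 12–7.
B vs G: 7 to 12, G.
B vs H: B preferred on 3+2+4 = 9 ballots; H wins 10–9.
C vs D: 3+2+2+4 = 11 for C, 8 for D — C by 11–8.
C vs G: 3+2+2+2+5 = 14 for C, 5 for G — C by 14–5.
C vs H: C is ranked higher on 3+2+2+4 = 11 ballots, H on 8. C wins 11–8.
D vs G: 3+2+2+2+5 = 14 for D, 5 for G — D by 14–5.
D vs H: D is ranked higher on 3+2 = 5 ballots, H on 14. H wins 14–5.
G vs H: G is ranked higher on 3+2+4 = 9 ballots, H on 10. H wins 10–9.
C wins every pairwise contest, so C is the Condorcet winner.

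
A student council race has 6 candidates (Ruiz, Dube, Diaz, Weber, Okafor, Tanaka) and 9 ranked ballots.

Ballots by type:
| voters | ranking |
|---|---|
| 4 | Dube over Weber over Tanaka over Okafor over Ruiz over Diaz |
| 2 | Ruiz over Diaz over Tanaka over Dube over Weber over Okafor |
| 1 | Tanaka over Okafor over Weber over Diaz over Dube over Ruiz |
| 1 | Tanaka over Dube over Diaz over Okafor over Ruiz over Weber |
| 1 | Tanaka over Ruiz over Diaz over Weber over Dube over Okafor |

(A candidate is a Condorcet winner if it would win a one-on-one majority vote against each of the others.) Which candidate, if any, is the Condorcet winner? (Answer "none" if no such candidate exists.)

Tanaka

Pairwise majorities:
Ruiz vs Dube: Ruiz preferred on 2+1 = 3 ballots; Dube wins 6–3.
Ruiz vs Diaz: Ruiz preferred on 4+2+1 = 7 ballots; Ruiz wins 7–2.
Ruiz vs Weber: 2+1+1 = 4 for Ruiz, 5 for Weber — Weber by 5–4.
Ruiz vs Okafor: 3 to 6, Okafor.
Ruiz vs Tanaka: 2 for Ruiz, 7 for Tanaka — Tanaka by 7–2.
Dube vs Diaz: 5 to 4, Dube.
Dube vs Weber: 7 to 2, Dube.
Dube vs Okafor: Dube is ranked higher on 4+2+1+1 = 8 ballots, Okafor on 1. Dube wins 8–1.
Dube vs Tanaka: 4 for Dube, 5 for Tanaka — Tanaka by 5–4.
Diaz vs Weber: 2+1+1 = 4 for Diaz, 5 for Weber — Weber by 5–4.
Diaz vs Okafor: 4 to 5, Okafor.
Diaz vs Tanaka: Diaz is ranked higher on 2 ballots, Tanaka on 7. Tanaka wins 7–2.
Weber vs Okafor: Weber preferred on 4+2+1 = 7 ballots; Weber wins 7–2.
Weber vs Tanaka: 4 for Weber, 5 for Tanaka — Tanaka by 5–4.
Okafor vs Tanaka: 0 to 9, Tanaka.
Tanaka beats each of Ruiz, Dube, Diaz, Weber, Okafor — Tanaka is the Condorcet winner.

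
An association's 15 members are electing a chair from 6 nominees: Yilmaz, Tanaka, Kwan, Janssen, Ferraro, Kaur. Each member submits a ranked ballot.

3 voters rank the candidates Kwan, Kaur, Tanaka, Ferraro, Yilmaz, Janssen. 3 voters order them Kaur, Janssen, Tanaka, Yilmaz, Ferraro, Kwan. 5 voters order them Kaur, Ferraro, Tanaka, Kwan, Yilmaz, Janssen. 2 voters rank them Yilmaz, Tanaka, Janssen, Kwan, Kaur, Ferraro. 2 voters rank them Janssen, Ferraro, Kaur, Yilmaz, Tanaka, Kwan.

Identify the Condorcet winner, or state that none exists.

Kaur

Head-to-head results (15 voters):
Yilmaz vs Tanaka: 4 to 11, Tanaka.
Yilmaz vs Kwan: Kwan, 8–7.
Yilmaz vs Janssen: Yilmaz wins 10–5.
Yilmaz–Ferraro: Ferraro 10–5.
Yilmaz vs Kaur: Yilmaz is ranked higher on 2 ballots, Kaur on 13. Kaur wins 13–2.
Tanaka vs Kwan: Tanaka is ranked higher on 3+5+2+2 = 12 ballots, Kwan on 3. Tanaka wins 12–3.
Tanaka vs Janssen: 3+5+2 = 10 for Tanaka, 5 for Janssen — Tanaka by 10–5.
Tanaka–Ferraro: Tanaka 8–7.
Tanaka vs Kaur: Tanaka preferred on 2 ballots; Kaur wins 13–2.
Kwan vs Janssen: 3+5 = 8 for Kwan, 7 for Janssen — Kwan by 8–7.
Kwan–Ferraro: Ferraro 10–5.
Kwan–Kaur: Kaur 10–5.
Janssen–Ferraro: Ferraro 8–7.
Janssen vs Kaur: Kaur wins 11–4.
Ferraro–Kaur: Kaur 13–2.
Kaur defeats every rival head-to-head and is the Condorcet winner.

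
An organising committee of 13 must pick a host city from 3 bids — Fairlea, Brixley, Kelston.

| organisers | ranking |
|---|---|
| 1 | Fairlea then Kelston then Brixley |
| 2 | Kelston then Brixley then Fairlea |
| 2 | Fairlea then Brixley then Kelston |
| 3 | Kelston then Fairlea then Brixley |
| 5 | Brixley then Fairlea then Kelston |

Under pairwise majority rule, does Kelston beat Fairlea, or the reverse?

Ballots ranking Kelston above Fairlea: 2 + 3 = 5.
Ballots ranking Fairlea above Kelston: 13 − 5 = 8.
Fairlea wins the head-to-head 8–5.

Fairlea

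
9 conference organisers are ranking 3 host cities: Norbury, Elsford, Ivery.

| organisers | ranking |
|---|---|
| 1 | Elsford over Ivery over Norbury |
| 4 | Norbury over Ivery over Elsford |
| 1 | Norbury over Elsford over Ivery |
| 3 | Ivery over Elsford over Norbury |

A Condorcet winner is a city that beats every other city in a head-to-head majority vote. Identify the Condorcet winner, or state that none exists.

Norbury

Pairwise majorities:
Norbury vs Elsford: Norbury is ranked higher on 4+1 = 5 ballots, Elsford on 4. Norbury wins 5–4.
Norbury–Ivery: Norbury 5–4.
Elsford–Ivery: Ivery 7–2.
Norbury beats each of Elsford, Ivery — Norbury is the Condorcet winner.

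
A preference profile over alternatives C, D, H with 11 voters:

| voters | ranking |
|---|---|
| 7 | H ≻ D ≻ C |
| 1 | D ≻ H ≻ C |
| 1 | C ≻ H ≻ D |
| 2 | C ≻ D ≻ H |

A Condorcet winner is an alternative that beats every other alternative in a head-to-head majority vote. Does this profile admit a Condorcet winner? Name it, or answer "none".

H

Head-to-head results (11 voters):
C vs D: C is ranked higher on 1+2 = 3 ballots, D on 8. D wins 8–3.
C vs H: C is ranked higher on 1+2 = 3 ballots, H on 8. H wins 8–3.
D vs H: 1+2 = 3 for D, 8 for H — H by 8–3.
H defeats every rival head-to-head and is the Condorcet winner.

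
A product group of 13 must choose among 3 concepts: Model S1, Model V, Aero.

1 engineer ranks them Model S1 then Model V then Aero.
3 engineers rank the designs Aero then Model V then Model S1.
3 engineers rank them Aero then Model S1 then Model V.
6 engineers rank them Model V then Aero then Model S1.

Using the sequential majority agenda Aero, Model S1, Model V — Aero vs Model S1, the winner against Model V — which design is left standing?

Model V

Round 1: Aero vs Model S1 — 12–1, Aero advances.
Round 2: Aero vs Model V — 6–7, Model V advances.
The agenda winner is Model V.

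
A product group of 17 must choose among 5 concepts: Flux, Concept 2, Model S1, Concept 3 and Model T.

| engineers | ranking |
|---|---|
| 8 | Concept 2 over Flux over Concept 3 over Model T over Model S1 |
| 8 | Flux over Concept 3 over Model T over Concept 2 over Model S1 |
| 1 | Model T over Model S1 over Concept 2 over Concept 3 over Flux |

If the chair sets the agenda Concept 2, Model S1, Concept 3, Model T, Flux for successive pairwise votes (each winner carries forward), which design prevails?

Flux

Round 1: Concept 2 vs Model S1 — 16–1, Concept 2 advances.
Round 2: Concept 2 vs Concept 3 — 9–8, Concept 2 advances.
Round 3: Concept 2 vs Model T — 8–9, Model T advances.
Round 4: Model T vs Flux — 1–16, Flux advances.
Flux survives the agenda.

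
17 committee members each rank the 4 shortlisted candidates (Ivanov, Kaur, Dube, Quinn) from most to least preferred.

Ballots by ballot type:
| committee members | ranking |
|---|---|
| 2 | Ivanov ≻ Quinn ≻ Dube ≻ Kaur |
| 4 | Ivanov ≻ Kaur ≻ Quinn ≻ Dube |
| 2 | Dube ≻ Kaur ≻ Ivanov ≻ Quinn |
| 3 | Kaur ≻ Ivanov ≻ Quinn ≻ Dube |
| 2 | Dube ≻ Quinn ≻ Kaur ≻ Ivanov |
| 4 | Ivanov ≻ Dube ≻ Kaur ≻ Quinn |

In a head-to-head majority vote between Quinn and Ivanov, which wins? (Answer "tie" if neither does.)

Ivanov

Ballots ranking Quinn above Ivanov: 2.
Ballots ranking Ivanov above Quinn: 17 − 2 = 15.
Ivanov wins the head-to-head 15–2.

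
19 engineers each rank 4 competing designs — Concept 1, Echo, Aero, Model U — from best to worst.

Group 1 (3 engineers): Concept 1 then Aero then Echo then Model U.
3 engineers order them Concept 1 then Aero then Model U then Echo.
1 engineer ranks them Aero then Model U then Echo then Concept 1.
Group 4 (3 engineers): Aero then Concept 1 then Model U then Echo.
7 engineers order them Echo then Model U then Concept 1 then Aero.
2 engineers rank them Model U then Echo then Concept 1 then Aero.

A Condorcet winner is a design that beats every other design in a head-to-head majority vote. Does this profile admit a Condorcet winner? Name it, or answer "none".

none

Pairwise majorities:
Concept 1 vs Echo: Echo, 10–9.
Concept 1 vs Aero: Concept 1, 15–4.
Concept 1 vs Model U: Model U, 10–9.
Echo vs Aero: Aero wins 10–9.
Echo vs Model U: Echo, 10–9.
Aero vs Model U: Aero wins 10–9.
No design is unbeaten: Concept 1 loses to Echo; Echo loses to Aero; Aero loses to Concept 1; Model U loses to Echo. In particular Concept 1 > Aero > Echo > Concept 1 is a majority cycle — no Condorcet winner exists.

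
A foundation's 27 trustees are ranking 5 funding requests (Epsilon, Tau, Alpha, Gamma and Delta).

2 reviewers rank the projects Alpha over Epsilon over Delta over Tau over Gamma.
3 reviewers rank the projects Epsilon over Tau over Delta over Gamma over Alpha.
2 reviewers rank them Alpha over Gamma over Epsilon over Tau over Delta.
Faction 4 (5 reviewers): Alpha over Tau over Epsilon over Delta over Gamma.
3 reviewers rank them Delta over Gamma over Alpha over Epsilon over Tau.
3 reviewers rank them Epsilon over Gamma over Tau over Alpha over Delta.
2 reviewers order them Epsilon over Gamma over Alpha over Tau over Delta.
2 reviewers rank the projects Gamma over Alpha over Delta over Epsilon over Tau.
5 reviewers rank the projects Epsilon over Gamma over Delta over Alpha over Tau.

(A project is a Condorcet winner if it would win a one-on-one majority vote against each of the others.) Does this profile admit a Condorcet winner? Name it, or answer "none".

Check each pair by majority over 27 ballots:
Epsilon vs Tau: Epsilon is ranked higher on 22 ballots, Tau on 5. Epsilon wins 22–5.
Epsilon vs Alpha: Epsilon is ranked higher on 3+3+2+5 = 13 ballots, Alpha on 14. Alpha wins 14–13.
Epsilon–Gamma: Epsilon 20–7.
Epsilon vs Delta: Epsilon is ranked higher on 22 ballots, Delta on 5. Epsilon wins 22–5.
Tau vs Alpha: Alpha, 21–6.
Tau vs Gamma: Tau preferred on 2+3+5 = 10 ballots; Gamma wins 17–10.
Tau vs Delta: Tau wins 15–12.
Alpha vs Gamma: 2+2+5 = 9 for Alpha, 18 for Gamma — Gamma by 18–9.
Alpha vs Delta: Alpha is ranked higher on 2+2+5+3+2+2 = 16 ballots, Delta on 11. Alpha wins 16–11.
Gamma vs Delta: Gamma wins 14–13.
Every project loses at least once (Epsilon loses to Alpha; Tau loses to Epsilon; Alpha loses to Gamma; Gamma loses to Epsilon; Delta loses to Epsilon). The majority relation contains the cycle Epsilon → Gamma → Alpha → Epsilon, so there is no Condorcet winner.

none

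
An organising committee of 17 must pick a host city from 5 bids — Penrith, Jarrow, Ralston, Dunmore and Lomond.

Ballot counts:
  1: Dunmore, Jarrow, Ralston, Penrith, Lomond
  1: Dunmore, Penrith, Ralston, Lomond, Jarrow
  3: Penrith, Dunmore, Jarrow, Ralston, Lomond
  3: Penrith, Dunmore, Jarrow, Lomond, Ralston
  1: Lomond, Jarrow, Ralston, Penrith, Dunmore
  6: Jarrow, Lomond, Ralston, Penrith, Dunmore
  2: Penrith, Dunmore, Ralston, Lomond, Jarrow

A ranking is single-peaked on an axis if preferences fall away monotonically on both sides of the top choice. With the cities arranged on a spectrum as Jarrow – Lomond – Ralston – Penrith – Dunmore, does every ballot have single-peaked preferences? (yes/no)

no

Axis positions: Jarrow=1, Lomond=2, Ralston=3, Penrith=4, Dunmore=5.
Faction 1: ranking walks positions 5-1-3-4-2; Jarrow is ranked above Penrith even though Penrith lies between Jarrow and the peak Dunmore on the axis — preferences dip and rise again. Not single-peaked.
Faction 2 (peak Dunmore at position 5): ranking walks positions 5-4-3-2-1, expanding outward from the peak — single-peaked.
Faction 3: ranking walks positions 4-5-1-3-2; Jarrow is ranked above Ralston even though Ralston lies between Jarrow and the peak Penrith on the axis — preferences dip and rise again. Not single-peaked.
Faction 4: ranking walks positions 4-5-1-2-3; Jarrow is ranked above Ralston even though Ralston lies between Jarrow and the peak Penrith on the axis — preferences dip and rise again. Not single-peaked.
Faction 5 (peak Lomond at position 2): ranking walks positions 2-1-3-4-5, expanding outward from the peak — single-peaked.
Faction 6 (peak Jarrow at position 1): ranking walks positions 1-2-3-4-5, expanding outward from the peak — single-peaked.
Faction 7 (peak Penrith at position 4): ranking walks positions 4-5-3-2-1, expanding outward from the peak — single-peaked.
Faction 1 violates single-peakedness, so the profile is not single-peaked on this axis.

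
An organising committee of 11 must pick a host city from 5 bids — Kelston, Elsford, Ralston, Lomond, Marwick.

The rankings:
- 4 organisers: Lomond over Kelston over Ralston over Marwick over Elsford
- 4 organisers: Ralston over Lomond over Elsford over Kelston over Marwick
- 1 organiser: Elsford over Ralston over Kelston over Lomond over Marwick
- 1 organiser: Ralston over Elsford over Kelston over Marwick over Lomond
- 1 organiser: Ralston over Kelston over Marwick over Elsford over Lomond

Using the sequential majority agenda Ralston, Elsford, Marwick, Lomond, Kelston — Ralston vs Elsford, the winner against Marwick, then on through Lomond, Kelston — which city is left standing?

Ralston

Round 1: Ralston vs Elsford — 10–1, Ralston advances.
Round 2: Ralston vs Marwick — 11–0, Ralston advances.
Round 3: Ralston vs Lomond — 7–4, Ralston advances.
Round 4: Ralston vs Kelston — 7–4, Ralston advances.
Ralston survives the agenda.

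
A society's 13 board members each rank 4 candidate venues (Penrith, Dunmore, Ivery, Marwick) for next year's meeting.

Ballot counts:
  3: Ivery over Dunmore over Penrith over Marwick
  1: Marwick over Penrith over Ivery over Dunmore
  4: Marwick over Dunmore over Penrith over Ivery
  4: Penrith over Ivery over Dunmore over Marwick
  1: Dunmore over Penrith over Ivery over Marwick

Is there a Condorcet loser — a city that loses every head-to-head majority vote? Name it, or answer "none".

Marwick

Pairwise majorities:
Penrith vs Dunmore: Dunmore, 8–5.
Penrith vs Ivery: Penrith wins 10–3.
Penrith vs Marwick: Penrith wins 8–5.
Dunmore–Ivery: Ivery 8–5.
Dunmore vs Marwick: Dunmore, 8–5.
Ivery vs Marwick: 8 to 5, Ivery.
Only Marwick has no wins; Marwick is the Condorcet loser.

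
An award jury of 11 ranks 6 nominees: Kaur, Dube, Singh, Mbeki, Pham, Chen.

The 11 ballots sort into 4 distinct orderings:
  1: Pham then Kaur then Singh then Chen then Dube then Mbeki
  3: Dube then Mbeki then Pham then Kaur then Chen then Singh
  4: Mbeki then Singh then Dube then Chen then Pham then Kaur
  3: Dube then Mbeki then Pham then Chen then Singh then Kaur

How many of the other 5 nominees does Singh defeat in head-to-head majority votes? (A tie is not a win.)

1

Singh against each rival (11 jurors):
Singh vs Kaur: Singh preferred on 4+3 = 7 ballots; Singh wins 7–4.
Singh vs Dube: 1+4 = 5 for Singh, 6 for Dube — Dube by 6–5.
Singh vs Mbeki: Singh preferred on 1 ballot; Mbeki wins 10–1.
Singh vs Pham: 4 for Singh, 7 for Pham — Pham by 7–4.
Singh vs Chen: Singh preferred on 1+4 = 5 ballots; Chen wins 6–5.
Singh beats Kaur; loses to Dube, Mbeki, Pham, Chen — 1 pairwise win.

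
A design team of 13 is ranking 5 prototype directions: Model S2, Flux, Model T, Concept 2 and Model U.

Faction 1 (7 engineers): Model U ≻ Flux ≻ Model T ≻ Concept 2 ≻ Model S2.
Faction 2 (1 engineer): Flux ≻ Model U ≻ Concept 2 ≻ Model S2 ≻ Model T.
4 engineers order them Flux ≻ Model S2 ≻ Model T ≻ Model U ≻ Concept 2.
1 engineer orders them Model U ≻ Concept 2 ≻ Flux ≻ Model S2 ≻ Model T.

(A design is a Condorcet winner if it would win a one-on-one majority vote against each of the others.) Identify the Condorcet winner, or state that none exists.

Model U

Head-to-head results (13 engineers):
Model S2 vs Flux: Flux wins 13–0.
Model S2–Model T: Model T 7–6.
Model S2 vs Concept 2: Concept 2, 9–4.
Model S2 vs Model U: Model U wins 9–4.
Flux–Model T: Flux 13–0.
Flux vs Concept 2: Flux wins 12–1.
Flux vs Model U: Model U wins 8–5.
Model T–Concept 2: Model T 11–2.
Model T vs Model U: Model U wins 9–4.
Concept 2 vs Model U: Model U, 13–0.
Model U wins every pairwise contest, so Model U is the Condorcet winner.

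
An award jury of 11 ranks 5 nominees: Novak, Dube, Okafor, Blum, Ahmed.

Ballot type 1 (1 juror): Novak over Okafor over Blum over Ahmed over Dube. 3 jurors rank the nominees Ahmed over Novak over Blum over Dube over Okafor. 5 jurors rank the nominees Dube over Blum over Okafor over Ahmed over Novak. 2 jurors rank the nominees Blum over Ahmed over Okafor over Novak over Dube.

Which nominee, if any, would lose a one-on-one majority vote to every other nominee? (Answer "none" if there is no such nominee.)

Pairwise majorities:
Novak vs Dube: 6 to 5, Novak.
Novak vs Okafor: Novak preferred on 1+3 = 4 ballots; Okafor wins 7–4.
Novak–Blum: Blum 7–4.
Novak vs Ahmed: Novak is ranked higher on 1 ballot, Ahmed on 10. Ahmed wins 10–1.
Dube vs Okafor: 3+5 = 8 for Dube, 3 for Okafor — Dube by 8–3.
Dube vs Blum: 5 to 6, Blum.
Dube vs Ahmed: Ahmed wins 6–5.
Okafor–Blum: Blum 10–1.
Okafor–Ahmed: Okafor 6–5.
Blum vs Ahmed: Blum wins 8–3.
Every nominee wins at least one matchup (Novak beats Dube; Dube beats Okafor; Okafor beats Novak; Blum beats Novak; Ahmed beats Novak), so there is no Condorcet loser.

none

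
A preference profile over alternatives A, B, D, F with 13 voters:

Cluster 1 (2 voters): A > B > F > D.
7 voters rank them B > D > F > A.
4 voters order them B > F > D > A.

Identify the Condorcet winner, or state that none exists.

B

Pairwise majorities:
A vs B: B wins 11–2.
A vs D: D, 11–2.
A vs F: F wins 11–2.
B vs D: B wins 13–0.
B vs F: B wins 13–0.
D vs F: D wins 7–6.
B beats each of A, D, F — B is the Condorcet winner.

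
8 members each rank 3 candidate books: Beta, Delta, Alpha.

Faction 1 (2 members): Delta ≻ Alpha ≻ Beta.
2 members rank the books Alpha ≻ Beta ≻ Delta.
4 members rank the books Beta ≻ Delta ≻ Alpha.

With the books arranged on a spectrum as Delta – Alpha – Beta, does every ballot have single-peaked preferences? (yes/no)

no

Axis positions: Delta=1, Alpha=2, Beta=3.
Faction 1 (peak Delta at position 1): ranking walks positions 1-2-3, expanding outward from the peak — single-peaked.
Faction 2 (peak Alpha at position 2): ranking walks positions 2-3-1, expanding outward from the peak — single-peaked.
Faction 3: ranking walks positions 3-1-2; Delta is ranked above Alpha even though Alpha lies between Delta and the peak Beta on the axis — preferences dip and rise again. Not single-peaked.
Faction 3 violates single-peakedness, so the profile is not single-peaked on this axis.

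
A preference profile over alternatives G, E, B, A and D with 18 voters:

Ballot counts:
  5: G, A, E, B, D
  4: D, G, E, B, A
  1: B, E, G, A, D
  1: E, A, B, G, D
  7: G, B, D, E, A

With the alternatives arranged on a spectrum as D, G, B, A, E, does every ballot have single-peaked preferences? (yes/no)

no

Axis positions: D=1, G=2, B=3, A=4, E=5.
Type 1: ranking walks positions 2-4-5-3-1; A is ranked above B even though B lies between A and the peak G on the axis — preferences dip and rise again. Not single-peaked.
Type 2: ranking walks positions 1-2-5-3-4; E is ranked above B even though B lies between E and the peak D on the axis — preferences dip and rise again. Not single-peaked.
Type 3: ranking walks positions 3-5-2-4-1; E is ranked above A even though A lies between E and the peak B on the axis — preferences dip and rise again. Not single-peaked.
Type 4 (peak E at position 5): ranking walks positions 5-4-3-2-1, expanding outward from the peak — single-peaked.
Type 5: ranking walks positions 2-3-1-5-4; E is ranked above A even though A lies between E and the peak G on the axis — preferences dip and rise again. Not single-peaked.
Type 1 violates single-peakedness, so the profile is not single-peaked on this axis.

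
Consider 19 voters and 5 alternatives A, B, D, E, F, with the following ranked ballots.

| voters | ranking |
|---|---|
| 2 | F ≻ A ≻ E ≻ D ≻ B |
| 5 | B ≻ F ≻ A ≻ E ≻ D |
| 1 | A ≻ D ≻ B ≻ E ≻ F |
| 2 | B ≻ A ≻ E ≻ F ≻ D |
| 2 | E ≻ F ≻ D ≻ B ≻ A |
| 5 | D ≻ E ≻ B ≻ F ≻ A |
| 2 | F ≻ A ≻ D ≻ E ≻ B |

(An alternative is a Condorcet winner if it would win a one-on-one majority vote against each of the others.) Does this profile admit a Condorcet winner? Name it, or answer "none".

none

Head-to-head results (19 voters):
A–B: B 14–5.
A vs D: A wins 12–7.
A vs E: A, 12–7.
A vs F: A preferred on 1+2 = 3 ballots; F wins 16–3.
B vs D: B preferred on 5+2 = 7 ballots; D wins 12–7.
B vs E: 5+1+2 = 8 for B, 11 for E — E by 11–8.
B vs F: B preferred on 5+1+2+5 = 13 ballots; B wins 13–6.
D vs E: D is ranked higher on 1+5+2 = 8 ballots, E on 11. E wins 11–8.
D vs F: 1+5 = 6 for D, 13 for F — F by 13–6.
E vs F: 1+2+2+5 = 10 for E, 9 for F — E by 10–9.
No alternative is unbeaten: A loses to B; B loses to D; D loses to A; E loses to A; F loses to B. In particular A > D > B > A is a majority cycle — no Condorcet winner exists.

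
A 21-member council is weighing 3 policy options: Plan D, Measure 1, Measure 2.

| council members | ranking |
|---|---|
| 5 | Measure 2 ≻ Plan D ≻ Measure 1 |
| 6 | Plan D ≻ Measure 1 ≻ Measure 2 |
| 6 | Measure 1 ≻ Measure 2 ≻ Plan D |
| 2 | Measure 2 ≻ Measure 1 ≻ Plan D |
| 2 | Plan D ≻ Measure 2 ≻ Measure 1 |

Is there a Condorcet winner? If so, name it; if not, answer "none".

none

Check each pair by majority over 21 ballots:
Plan D vs Measure 1: Plan D, 13–8.
Plan D–Measure 2: Measure 2 13–8.
Measure 1 vs Measure 2: 6+6 = 12 for Measure 1, 9 for Measure 2 — Measure 1 by 12–9.
Each option drops at least one matchup (Plan D loses to Measure 2; Measure 1 loses to Plan D; Measure 2 loses to Measure 1); the cycle Plan D beats Measure 1 beats Measure 2 beats Plan D rules out a Condorcet winner.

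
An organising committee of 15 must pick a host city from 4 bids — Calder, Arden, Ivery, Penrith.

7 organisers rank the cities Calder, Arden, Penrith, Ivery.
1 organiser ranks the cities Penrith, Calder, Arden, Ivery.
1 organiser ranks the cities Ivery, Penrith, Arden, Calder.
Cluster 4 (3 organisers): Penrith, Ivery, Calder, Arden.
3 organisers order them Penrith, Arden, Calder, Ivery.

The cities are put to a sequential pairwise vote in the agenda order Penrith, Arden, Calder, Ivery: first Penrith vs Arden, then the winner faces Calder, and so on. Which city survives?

Round 1: Penrith vs Arden — 8–7, Penrith advances.
Round 2: Penrith vs Calder — 8–7, Penrith advances.
Round 3: Penrith vs Ivery — 14–1, Penrith advances.
Penrith survives the agenda.

Penrith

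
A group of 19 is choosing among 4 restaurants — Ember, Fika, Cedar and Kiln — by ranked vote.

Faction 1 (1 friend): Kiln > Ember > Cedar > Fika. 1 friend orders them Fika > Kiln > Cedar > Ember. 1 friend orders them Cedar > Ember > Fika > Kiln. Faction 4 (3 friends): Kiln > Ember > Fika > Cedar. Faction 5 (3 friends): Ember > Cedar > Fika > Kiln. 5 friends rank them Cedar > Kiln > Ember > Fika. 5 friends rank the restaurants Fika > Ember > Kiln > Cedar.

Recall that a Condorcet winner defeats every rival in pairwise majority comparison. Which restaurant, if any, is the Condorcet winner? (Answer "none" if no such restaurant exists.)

none

Pairwise majorities:
Ember vs Fika: 13 to 6, Ember.
Ember vs Cedar: 12 to 7, Ember.
Ember vs Kiln: 1+3+5 = 9 for Ember, 10 for Kiln — Kiln by 10–9.
Fika vs Cedar: Fika is ranked higher on 1+3+5 = 9 ballots, Cedar on 10. Cedar wins 10–9.
Fika vs Kiln: 10 to 9, Fika.
Cedar vs Kiln: Cedar preferred on 1+3+5 = 9 ballots; Kiln wins 10–9.
Every restaurant loses at least once (Ember loses to Kiln; Fika loses to Ember; Cedar loses to Ember; Kiln loses to Fika). The majority relation contains the cycle Ember > Fika > Kiln > Ember, so there is no Condorcet winner.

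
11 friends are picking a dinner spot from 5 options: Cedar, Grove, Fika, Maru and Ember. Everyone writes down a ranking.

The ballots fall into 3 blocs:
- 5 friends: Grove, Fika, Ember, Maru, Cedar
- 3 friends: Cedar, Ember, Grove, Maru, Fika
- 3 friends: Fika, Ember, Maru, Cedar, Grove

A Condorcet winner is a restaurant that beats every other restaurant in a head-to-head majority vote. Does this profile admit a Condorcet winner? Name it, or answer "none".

Check each pair by majority over 11 ballots:
Cedar–Grove: Cedar 6–5.
Cedar vs Fika: Fika wins 8–3.
Cedar–Maru: Maru 8–3.
Cedar–Ember: Ember 8–3.
Grove vs Fika: Grove wins 8–3.
Grove–Maru: Grove 8–3.
Grove vs Ember: Ember wins 6–5.
Fika–Maru: Fika 8–3.
Fika–Ember: Fika 8–3.
Maru vs Ember: Ember, 11–0.
Each restaurant drops at least one matchup (Cedar loses to Fika; Grove loses to Cedar; Fika loses to Grove; Maru loses to Grove; Ember loses to Fika); the cycle Cedar beats Grove beats Fika beats Cedar rules out a Condorcet winner.

none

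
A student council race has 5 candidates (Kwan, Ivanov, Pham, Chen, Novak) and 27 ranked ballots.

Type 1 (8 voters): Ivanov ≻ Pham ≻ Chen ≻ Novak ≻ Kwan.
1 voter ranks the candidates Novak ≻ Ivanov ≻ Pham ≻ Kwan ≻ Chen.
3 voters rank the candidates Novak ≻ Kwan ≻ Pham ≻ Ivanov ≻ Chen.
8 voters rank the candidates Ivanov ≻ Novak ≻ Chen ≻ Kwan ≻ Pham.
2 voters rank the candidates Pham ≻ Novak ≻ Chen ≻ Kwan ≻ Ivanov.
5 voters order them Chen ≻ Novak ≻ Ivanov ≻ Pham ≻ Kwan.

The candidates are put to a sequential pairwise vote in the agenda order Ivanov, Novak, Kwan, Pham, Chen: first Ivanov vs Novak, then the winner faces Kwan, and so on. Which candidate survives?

Round 1: Ivanov vs Novak — 16–11, Ivanov advances.
Round 2: Ivanov vs Kwan — 22–5, Ivanov advances.
Round 3: Ivanov vs Pham — 22–5, Ivanov advances.
Round 4: Ivanov vs Chen — 20–7, Ivanov advances.
Ivanov survives the agenda.

Ivanov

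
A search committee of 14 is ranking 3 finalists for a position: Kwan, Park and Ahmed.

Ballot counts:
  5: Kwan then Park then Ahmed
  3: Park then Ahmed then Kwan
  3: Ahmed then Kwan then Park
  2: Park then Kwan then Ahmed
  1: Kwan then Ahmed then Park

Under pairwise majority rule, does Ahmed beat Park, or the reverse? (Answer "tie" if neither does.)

Ballots ranking Ahmed above Park: 3 + 1 = 4.
Ballots ranking Park above Ahmed: 14 − 4 = 10.
Park wins the head-to-head 10–4.

Park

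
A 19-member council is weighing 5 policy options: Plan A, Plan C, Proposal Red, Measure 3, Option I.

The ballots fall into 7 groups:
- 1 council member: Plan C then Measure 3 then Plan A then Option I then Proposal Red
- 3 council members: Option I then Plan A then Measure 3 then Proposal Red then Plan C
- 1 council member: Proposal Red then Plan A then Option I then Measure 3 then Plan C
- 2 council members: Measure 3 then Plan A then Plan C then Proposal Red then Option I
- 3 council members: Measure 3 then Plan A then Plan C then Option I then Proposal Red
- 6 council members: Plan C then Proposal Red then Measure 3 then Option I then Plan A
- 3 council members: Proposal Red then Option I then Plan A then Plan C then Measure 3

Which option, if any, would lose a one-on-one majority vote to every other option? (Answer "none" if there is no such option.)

Pairwise majorities:
Plan A vs Plan C: Plan A, 12–7.
Plan A vs Proposal Red: Plan A is ranked higher on 1+3+2+3 = 9 ballots, Proposal Red on 10. Proposal Red wins 10–9.
Plan A–Measure 3: Measure 3 12–7.
Plan A vs Option I: Option I wins 12–7.
Plan C vs Proposal Red: Plan C wins 12–7.
Plan C–Measure 3: Plan C 10–9.
Plan C vs Option I: Plan C wins 12–7.
Proposal Red–Measure 3: Proposal Red 10–9.
Proposal Red vs Option I: 1+2+6+3 = 12 for Proposal Red, 7 for Option I — Proposal Red by 12–7.
Measure 3 vs Option I: Measure 3 wins 12–7.
Each option has at least one pairwise win (Plan A beats Plan C; Plan C beats Proposal Red; Proposal Red beats Plan A; Measure 3 beats Plan A; Option I beats Plan A) — no Condorcet loser.

none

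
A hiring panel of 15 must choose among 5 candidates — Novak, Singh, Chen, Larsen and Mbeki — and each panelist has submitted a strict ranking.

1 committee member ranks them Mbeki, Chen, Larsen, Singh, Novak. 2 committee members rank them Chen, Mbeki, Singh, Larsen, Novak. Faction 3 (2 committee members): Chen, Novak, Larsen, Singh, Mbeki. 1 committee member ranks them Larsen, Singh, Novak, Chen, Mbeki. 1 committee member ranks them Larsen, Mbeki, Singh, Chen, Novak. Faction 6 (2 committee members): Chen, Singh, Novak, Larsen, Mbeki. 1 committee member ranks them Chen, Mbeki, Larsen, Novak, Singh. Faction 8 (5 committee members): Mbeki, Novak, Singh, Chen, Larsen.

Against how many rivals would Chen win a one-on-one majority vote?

4

Chen against each rival (15 committee members):
Chen vs Novak: Chen, 9–6.
Chen vs Singh: 8 to 7, Chen.
Chen vs Larsen: Chen is ranked higher on 1+2+2+2+1+5 = 13 ballots, Larsen on 2. Chen wins 13–2.
Chen vs Mbeki: Chen, 8–7.
Chen beats Novak, Singh, Larsen, Mbeki — 4 pairwise wins.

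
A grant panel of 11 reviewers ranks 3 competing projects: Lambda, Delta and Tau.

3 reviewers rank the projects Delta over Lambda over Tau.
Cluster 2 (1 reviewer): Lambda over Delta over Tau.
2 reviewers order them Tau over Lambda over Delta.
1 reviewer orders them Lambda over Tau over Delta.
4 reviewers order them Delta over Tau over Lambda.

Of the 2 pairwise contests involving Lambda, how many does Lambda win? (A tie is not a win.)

Lambda against each rival (11 reviewers):
Lambda vs Delta: Delta, 7–4.
Lambda vs Tau: 3+1+1 = 5 for Lambda, 6 for Tau — Tau by 6–5.
Lambda beats no one; loses to Delta, Tau — 0 pairwise wins.

0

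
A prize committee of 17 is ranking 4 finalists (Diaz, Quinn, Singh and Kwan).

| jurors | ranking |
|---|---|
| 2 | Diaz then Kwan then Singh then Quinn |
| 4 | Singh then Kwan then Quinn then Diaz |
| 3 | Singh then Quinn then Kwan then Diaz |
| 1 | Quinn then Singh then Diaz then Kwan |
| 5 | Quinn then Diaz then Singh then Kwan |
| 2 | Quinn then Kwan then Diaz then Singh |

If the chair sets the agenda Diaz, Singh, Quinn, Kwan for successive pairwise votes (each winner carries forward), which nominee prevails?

Quinn

Round 1: Diaz vs Singh — 9–8, Diaz advances.
Round 2: Diaz vs Quinn — 2–15, Quinn advances.
Round 3: Quinn vs Kwan — 11–6, Quinn advances.
The agenda winner is Quinn.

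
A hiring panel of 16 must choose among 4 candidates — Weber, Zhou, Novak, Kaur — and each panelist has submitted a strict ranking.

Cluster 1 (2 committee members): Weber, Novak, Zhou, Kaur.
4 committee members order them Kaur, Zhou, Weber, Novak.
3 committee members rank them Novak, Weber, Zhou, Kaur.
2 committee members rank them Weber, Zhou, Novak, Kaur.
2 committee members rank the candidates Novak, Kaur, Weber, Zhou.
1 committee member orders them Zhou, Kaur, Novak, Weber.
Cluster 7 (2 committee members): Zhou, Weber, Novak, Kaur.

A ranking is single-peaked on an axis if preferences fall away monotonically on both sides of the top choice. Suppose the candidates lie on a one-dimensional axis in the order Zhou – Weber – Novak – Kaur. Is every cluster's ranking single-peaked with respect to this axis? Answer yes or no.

Axis positions: Zhou=1, Weber=2, Novak=3, Kaur=4.
Cluster 1 (peak Weber at position 2): ranking walks positions 2-3-1-4, expanding outward from the peak — single-peaked.
Cluster 2: ranking walks positions 4-1-2-3; Zhou is ranked above Novak even though Novak lies between Zhou and the peak Kaur on the axis — preferences dip and rise again. Not single-peaked.
Cluster 3 (peak Novak at position 3): ranking walks positions 3-2-1-4, expanding outward from the peak — single-peaked.
Cluster 4 (peak Weber at position 2): ranking walks positions 2-1-3-4, expanding outward from the peak — single-peaked.
Cluster 5 (peak Novak at position 3): ranking walks positions 3-4-2-1, expanding outward from the peak — single-peaked.
Cluster 6: ranking walks positions 1-4-3-2; Kaur is ranked above Weber even though Weber lies between Kaur and the peak Zhou on the axis — preferences dip and rise again. Not single-peaked.
Cluster 7 (peak Zhou at position 1): ranking walks positions 1-2-3-4, expanding outward from the peak — single-peaked.
Cluster 2 violates single-peakedness, so the profile is not single-peaked on this axis.

no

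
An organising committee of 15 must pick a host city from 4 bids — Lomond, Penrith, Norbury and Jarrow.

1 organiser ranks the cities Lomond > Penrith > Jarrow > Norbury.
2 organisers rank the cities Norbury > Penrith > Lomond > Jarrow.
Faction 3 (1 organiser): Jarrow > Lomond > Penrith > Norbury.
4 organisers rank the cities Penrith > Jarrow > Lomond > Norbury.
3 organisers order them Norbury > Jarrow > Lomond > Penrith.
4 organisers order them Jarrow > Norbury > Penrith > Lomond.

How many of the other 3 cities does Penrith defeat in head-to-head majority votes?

1

Penrith against each rival (15 organisers):
Penrith vs Lomond: 2+4+4 = 10 for Penrith, 5 for Lomond — Penrith by 10–5.
Penrith vs Norbury: 1+1+4 = 6 for Penrith, 9 for Norbury — Norbury by 9–6.
Penrith vs Jarrow: Penrith is ranked higher on 1+2+4 = 7 ballots, Jarrow on 8. Jarrow wins 8–7.
Penrith beats Lomond; loses to Norbury, Jarrow — 1 pairwise win.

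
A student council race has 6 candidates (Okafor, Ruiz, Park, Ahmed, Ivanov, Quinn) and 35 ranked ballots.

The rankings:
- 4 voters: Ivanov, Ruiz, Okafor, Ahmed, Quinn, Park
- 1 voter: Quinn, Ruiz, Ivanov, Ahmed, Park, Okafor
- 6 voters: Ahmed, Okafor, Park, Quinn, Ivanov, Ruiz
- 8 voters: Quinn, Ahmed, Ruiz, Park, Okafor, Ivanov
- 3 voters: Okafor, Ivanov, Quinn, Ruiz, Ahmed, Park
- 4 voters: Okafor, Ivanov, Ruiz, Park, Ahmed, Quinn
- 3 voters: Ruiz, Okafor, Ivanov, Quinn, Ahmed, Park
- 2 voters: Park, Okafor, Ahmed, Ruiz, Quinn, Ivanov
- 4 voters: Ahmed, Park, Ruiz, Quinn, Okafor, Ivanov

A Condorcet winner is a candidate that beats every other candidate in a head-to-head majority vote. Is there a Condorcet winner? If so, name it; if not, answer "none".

Ahmed

Check each pair by majority over 35 ballots:
Okafor vs Ruiz: Okafor preferred on 6+3+4+2 = 15 ballots; Ruiz wins 20–15.
Okafor vs Park: 4+6+3+4+3 = 20 for Okafor, 15 for Park — Okafor by 20–15.
Okafor vs Ahmed: Okafor preferred on 4+3+4+3+2 = 16 ballots; Ahmed wins 19–16.
Okafor vs Ivanov: Okafor is ranked higher on 30 ballots, Ivanov on 5. Okafor wins 30–5.
Okafor vs Quinn: Okafor is ranked higher on 4+6+3+4+3+2 = 22 ballots, Quinn on 13. Okafor wins 22–13.
Ruiz vs Park: Ruiz is ranked higher on 4+1+8+3+4+3 = 23 ballots, Park on 12. Ruiz wins 23–12.
Ruiz vs Ahmed: Ruiz is ranked higher on 4+1+3+4+3 = 15 ballots, Ahmed on 20. Ahmed wins 20–15.
Ruiz vs Ivanov: 1+8+3+2+4 = 18 for Ruiz, 17 for Ivanov — Ruiz by 18–17.
Ruiz vs Quinn: Ruiz preferred on 4+4+3+2+4 = 17 ballots; Quinn wins 18–17.
Park vs Ahmed: Park is ranked higher on 4+2 = 6 ballots, Ahmed on 29. Ahmed wins 29–6.
Park vs Ivanov: Park preferred on 6+8+2+4 = 20 ballots; Park wins 20–15.
Park vs Quinn: Park is ranked higher on 6+4+2+4 = 16 ballots, Quinn on 19. Quinn wins 19–16.
Ahmed vs Ivanov: Ahmed is ranked higher on 6+8+2+4 = 20 ballots, Ivanov on 15. Ahmed wins 20–15.
Ahmed vs Quinn: 4+6+4+2+4 = 20 for Ahmed, 15 for Quinn — Ahmed by 20–15.
Ivanov vs Quinn: 14 to 21, Quinn.
Only Ahmed has no losses; Ahmed is the Condorcet winner.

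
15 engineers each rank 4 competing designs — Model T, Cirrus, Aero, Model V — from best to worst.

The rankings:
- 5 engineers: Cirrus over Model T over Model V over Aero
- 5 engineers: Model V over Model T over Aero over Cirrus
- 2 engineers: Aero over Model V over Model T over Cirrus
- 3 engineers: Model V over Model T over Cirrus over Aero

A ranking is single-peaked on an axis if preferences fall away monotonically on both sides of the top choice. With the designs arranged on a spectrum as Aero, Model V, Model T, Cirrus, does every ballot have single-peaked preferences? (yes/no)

Axis positions: Aero=1, Model V=2, Model T=3, Cirrus=4.
Faction 1 (peak Cirrus at position 4): ranking walks positions 4-3-2-1, expanding outward from the peak — single-peaked.
Faction 2 (peak Model V at position 2): ranking walks positions 2-3-1-4, expanding outward from the peak — single-peaked.
Faction 3 (peak Aero at position 1): ranking walks positions 1-2-3-4, expanding outward from the peak — single-peaked.
Faction 4 (peak Model V at position 2): ranking walks positions 2-3-4-1, expanding outward from the peak — single-peaked.
Every ranking is single-peaked on this axis.

yes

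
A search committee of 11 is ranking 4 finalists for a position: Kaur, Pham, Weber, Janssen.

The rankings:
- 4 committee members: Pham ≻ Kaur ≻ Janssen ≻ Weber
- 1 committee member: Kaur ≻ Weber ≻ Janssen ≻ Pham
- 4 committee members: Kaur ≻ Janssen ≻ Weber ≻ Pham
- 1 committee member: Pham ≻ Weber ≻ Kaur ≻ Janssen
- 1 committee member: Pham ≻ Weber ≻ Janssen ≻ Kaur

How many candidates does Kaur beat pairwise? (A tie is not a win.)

Kaur against each rival (11 committee members):
Kaur–Pham: Pham 6–5.
Kaur–Weber: Kaur 9–2.
Kaur vs Janssen: 4+1+4+1 = 10 for Kaur, 1 for Janssen — Kaur by 10–1.
Kaur beats Weber, Janssen; loses to Pham — 2 pairwise wins.

2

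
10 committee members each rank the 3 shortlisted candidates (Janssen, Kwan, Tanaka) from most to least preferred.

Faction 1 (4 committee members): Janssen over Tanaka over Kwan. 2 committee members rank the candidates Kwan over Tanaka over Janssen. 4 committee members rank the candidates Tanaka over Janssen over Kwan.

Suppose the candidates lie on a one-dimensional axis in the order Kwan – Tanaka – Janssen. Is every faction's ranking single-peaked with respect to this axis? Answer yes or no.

yes

Axis positions: Kwan=1, Tanaka=2, Janssen=3.
Faction 1 (peak Janssen at position 3): ranking walks positions 3-2-1, expanding outward from the peak — single-peaked.
Faction 2 (peak Kwan at position 1): ranking walks positions 1-2-3, expanding outward from the peak — single-peaked.
Faction 3 (peak Tanaka at position 2): ranking walks positions 2-3-1, expanding outward from the peak — single-peaked.
Every ranking is single-peaked on this axis.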